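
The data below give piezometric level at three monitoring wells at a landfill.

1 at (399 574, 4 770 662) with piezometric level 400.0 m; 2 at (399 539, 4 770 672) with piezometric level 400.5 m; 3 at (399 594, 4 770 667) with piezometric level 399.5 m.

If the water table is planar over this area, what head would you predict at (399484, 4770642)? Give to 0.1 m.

402.2 m

Taking 1 as reference: 2−1 = (-35, 10, +0.5); 3−1 = (20, 5, -0.5).
Determinant of the coordinate differences = (-35)·5 − 20·10 = -375.
∂h/∂x = [(+0.5)·5 − (-0.5)·10] / -375 = -0.02000
∂h/∂y = [(-35)·(-0.5) − 20·(+0.5)] / -375 = -0.02000
h(399484, 4770642) = 400.0 + (-0.02000)·(-90) + (-0.02000)·(-20) = 400.0 +1.800 +0.400 = 402.200 m.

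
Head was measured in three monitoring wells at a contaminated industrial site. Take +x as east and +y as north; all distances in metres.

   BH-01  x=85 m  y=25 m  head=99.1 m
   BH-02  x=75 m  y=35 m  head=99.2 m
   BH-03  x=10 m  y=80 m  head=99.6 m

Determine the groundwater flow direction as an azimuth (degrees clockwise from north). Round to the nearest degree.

191°

With h = a·x + b·y + c and BH-01 as origin, the differences give:
  (-10)·a + 10·b = +0.1
  (-75)·a + 55·b = +0.5
Eliminate b (×55 and ×10, subtract): 200·a = 0.50 → a = ∂h/∂x = +0.002500
Back-substitute: b = ∂h/∂y = +0.01250.
Flow direction (−∇h) has components (-0.002500 E, -0.01250 N).
Azimuth = atan2(E, N) = atan2(-0.002500, -0.01250) = 191.3° ≈ 191°.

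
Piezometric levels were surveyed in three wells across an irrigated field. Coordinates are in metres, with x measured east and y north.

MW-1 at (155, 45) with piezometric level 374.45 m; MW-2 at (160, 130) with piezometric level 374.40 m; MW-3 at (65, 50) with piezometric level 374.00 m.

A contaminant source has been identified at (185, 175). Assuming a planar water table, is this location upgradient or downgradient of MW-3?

upgradient

Differences from MW-1: to MW-2 (Δx, Δy, Δh) = (5, 85, -0.05); to MW-3 = (-90, 5, -0.45).
Determinant of the coordinate differences = 5·5 − (-90)·85 = 7675.
∂h/∂x = [(-0.05)·5 − (-0.45)·85] / 7675 = +0.004951
∂h/∂y = [5·(-0.45) − (-90)·(-0.05)] / 7675 = -0.0008795
Head at (185, 175) = 374.45 + (+0.004951)·(30) + (-0.0008795)·(130) = 374.48 m.
That is higher than the 374.00 m at MW-3, so the point is upgradient.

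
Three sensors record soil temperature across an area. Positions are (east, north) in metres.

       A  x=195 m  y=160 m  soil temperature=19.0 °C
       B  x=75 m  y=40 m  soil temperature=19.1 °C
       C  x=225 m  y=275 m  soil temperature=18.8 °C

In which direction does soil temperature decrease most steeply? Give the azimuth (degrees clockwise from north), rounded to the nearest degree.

329°

With T = a·x + b·y + c and A as origin, the differences give:
  (-120)·a + (-120)·b = +0.1
  30·a + 115·b = -0.2
Eliminate b (×115 and ×(-120), subtract): -10200·a = -12.50 → a = ∂T/∂x = +0.001225
Back-substitute: b = ∂T/∂y = -0.002059.
Steepest decrease is along −∇f: components (-0.001225 E, +0.002059 N).
Azimuth = atan2(-0.001225, +0.002059) = 329.2° ≈ 329°.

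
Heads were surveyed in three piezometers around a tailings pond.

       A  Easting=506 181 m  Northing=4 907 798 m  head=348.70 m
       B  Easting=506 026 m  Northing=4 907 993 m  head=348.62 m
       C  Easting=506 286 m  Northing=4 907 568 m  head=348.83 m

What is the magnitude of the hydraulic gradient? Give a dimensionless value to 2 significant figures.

0.00090

With h = a·x + b·y + c and A as origin, the differences give:
  (-155)·a + 195·b = -0.08
  105·a + (-230)·b = +0.13
Eliminate b (×(-230) and ×195, subtract): 15175·a = -6.950 → a = ∂h/∂x = -0.0004580
Back-substitute: b = ∂h/∂y = -0.0007743.
|∇h| = √(-0.0004580² + -0.0007743²) = 0.0008996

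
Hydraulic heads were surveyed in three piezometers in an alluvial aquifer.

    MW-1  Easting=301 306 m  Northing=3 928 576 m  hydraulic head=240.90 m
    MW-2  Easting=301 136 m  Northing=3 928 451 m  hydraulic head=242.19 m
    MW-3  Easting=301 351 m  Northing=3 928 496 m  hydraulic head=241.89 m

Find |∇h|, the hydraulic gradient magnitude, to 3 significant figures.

With h = a·x + b·y + c and MW-1 as origin, the differences give:
  (-170)·a + (-125)·b = +1.29
  45·a + (-80)·b = +0.99
Eliminate b (×(-80) and ×(-125), subtract): 19225·a = 20.550 → a = ∂h/∂x = +0.001069
Back-substitute: b = ∂h/∂y = -0.01177.
|∇h| = √(0.001069² + -0.01177²) = 0.01182

0.0118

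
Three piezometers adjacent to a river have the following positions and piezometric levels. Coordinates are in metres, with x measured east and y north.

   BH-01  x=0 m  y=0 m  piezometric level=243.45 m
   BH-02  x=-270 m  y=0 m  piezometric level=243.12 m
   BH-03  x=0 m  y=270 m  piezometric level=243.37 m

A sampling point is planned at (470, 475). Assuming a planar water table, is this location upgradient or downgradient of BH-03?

∂h/∂x = (243.12 − 243.45) / (-270 − 0) = +0.001222
∂h/∂y = (243.37 − 243.45) / (270 − 0) = -0.0002963
Head at (470, 475) = 243.45 + (+0.001222)·(470) + (-0.0002963)·(475) = 243.88 m.
That is higher than the 243.37 m at BH-03, so the point is upgradient.

upgradient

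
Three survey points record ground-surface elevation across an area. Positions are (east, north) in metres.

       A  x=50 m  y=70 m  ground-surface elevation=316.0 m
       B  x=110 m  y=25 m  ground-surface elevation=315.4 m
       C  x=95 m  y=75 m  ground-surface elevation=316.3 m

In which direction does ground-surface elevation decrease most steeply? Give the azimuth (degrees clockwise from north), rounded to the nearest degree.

With z = a·x + b·y + c and A as origin, the differences give:
  60·a + (-45)·b = -0.6
  45·a + 5·b = +0.3
Eliminate b (×5 and ×(-45), subtract): 2325·a = 10.50 → a = ∂z/∂x = +0.004516
Back-substitute: b = ∂z/∂y = +0.01935.
Steepest decrease is along −∇f: components (-0.004516 E, -0.01935 N).
Azimuth = atan2(-0.004516, -0.01935) = 193.1° ≈ 193°.

193°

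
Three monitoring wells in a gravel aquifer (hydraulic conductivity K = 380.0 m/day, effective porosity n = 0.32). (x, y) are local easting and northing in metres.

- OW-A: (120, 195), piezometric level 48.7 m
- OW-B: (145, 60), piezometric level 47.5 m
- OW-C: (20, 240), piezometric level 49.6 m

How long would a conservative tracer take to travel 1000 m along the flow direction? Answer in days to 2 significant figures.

88 days

Differences from OW-A: to OW-B (Δx, Δy, Δh) = (25, -135, -1.2); to OW-C = (-100, 45, +0.9).
Determinant of the coordinate differences = 25·45 − (-100)·(-135) = -12375.
∂h/∂x = [(-1.2)·45 − (+0.9)·(-135)] / -12375 = -0.005455
∂h/∂y = [25·(+0.9) − (-100)·(-1.2)] / -12375 = +0.007879
|∇h| = √(-0.005455² + 0.007879²) = 0.009583
Seepage velocity v = K·i/n = 380.0 × 0.009583 / 0.32 = 11.38 m/day.
t = 1000 / 11.38 = 87.87 days.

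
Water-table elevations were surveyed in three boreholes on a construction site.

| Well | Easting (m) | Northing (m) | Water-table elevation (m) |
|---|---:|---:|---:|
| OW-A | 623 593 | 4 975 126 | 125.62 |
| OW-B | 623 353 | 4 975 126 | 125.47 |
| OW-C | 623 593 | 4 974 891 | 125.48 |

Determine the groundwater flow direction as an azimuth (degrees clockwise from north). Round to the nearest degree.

∂h/∂x = (125.47 − 125.62) / (623353 − 623593) = +0.0006250
∂h/∂y = (125.48 − 125.62) / (4974891 − 4975126) = +0.0005957
Flow direction (−∇h) has components (-0.0006250 E, -0.0005957 N).
Azimuth = atan2(E, N) = atan2(-0.0006250, -0.0005957) = 226.4° ≈ 226°.

226°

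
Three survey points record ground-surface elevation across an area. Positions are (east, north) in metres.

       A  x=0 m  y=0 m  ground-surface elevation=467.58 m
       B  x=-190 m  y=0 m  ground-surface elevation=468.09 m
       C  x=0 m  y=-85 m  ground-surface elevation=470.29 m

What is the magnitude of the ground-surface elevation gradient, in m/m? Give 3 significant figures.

∂z/∂x = (468.09 − 467.58) / (-190 − 0) = -0.002684
∂z/∂y = (470.29 − 467.58) / (-85 − 0) = -0.03188
|∇f| = √(-0.002684² + -0.03188²) = 0.03199 m/m

0.0320 m/m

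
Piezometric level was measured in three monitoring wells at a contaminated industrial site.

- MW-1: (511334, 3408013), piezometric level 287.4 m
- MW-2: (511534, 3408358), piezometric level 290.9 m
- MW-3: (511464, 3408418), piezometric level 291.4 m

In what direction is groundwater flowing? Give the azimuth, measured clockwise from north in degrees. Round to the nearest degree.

186°

Taking MW-1 as reference: MW-2−MW-1 = (200, 345, +3.5); MW-3−MW-1 = (130, 405, +4.0).
Solve a·Δx + b·Δy = Δh: det = 200·405 − 130·345 = 36150.
∂h/∂x = [(+3.5)·405 − (+4.0)·345] / 36150 = +0.001037
∂h/∂y = [200·(+4.0) − 130·(+3.5)] / 36150 = +0.009544
Flow direction (−∇h) has components (-0.001037 E, -0.009544 N).
Azimuth = atan2(E, N) = atan2(-0.001037, -0.009544) = 186.2° ≈ 186°.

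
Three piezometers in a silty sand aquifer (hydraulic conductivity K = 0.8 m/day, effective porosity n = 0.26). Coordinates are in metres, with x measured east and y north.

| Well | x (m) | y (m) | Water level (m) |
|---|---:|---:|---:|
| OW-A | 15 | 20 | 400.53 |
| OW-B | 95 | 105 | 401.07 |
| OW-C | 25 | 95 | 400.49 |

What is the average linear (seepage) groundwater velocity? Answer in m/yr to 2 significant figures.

9.8 m/yr

Differences from OW-A: to OW-B (Δx, Δy, Δh) = (80, 85, +0.54); to OW-C = (10, 75, -0.04).
Solve a·Δx + b·Δy = Δh: det = 80·75 − 10·85 = 5150.
∂h/∂x = [(+0.54)·75 − (-0.04)·85] / 5150 = +0.008524
∂h/∂y = [80·(-0.04) − 10·(+0.54)] / 5150 = -0.001670
|∇h| = √(0.008524² + -0.001670²) = 0.008686
Seepage velocity v = K·i/n = 0.8 × 0.008686 / 0.26 = 0.02673 m/day = 9.763 m/yr.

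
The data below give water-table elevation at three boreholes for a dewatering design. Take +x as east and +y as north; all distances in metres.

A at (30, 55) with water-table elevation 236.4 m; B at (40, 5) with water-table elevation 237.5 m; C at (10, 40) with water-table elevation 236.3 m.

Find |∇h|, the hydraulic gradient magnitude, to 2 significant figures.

0.026

With h = a·x + b·y + c and A as origin, the differences give:
  10·a + (-50)·b = +1.1
  (-20)·a + (-15)·b = -0.1
Eliminate b (×(-15) and ×(-50), subtract): -1150·a = -21.50 → a = ∂h/∂x = +0.01870
Back-substitute: b = ∂h/∂y = -0.01826.
|∇h| = √(0.01870² + -0.01826²) = 0.02614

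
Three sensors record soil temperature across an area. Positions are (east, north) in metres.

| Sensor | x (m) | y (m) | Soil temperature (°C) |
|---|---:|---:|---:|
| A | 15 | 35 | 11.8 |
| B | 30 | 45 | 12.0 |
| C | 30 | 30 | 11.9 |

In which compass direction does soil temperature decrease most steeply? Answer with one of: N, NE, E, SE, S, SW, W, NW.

SW

Taking A as reference: B−A = (15, 10, +0.2); C−A = (15, -5, +0.1).
Determinant of the coordinate differences = 15·(-5) − 15·10 = -225.
∂T/∂x = [(+0.2)·(-5) − (+0.1)·10] / -225 = +0.008889
∂T/∂y = [15·(+0.1) − 15·(+0.2)] / -225 = +0.006667
Steepest decrease is along −∇f = (-0.008889 E, -0.006667 N) → southwest.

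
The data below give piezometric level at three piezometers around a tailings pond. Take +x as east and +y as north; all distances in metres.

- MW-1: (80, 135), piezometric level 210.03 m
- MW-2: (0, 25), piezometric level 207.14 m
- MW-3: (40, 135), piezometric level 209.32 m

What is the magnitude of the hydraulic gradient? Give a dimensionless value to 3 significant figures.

0.0222

Taking MW-1 as reference: MW-2−MW-1 = (-80, -110, -2.89); MW-3−MW-1 = (-40, 0, -0.71).
Determinant of the coordinate differences = (-80)·0 − (-40)·(-110) = -4400.
∂h/∂x = [(-2.89)·0 − (-0.71)·(-110)] / -4400 = +0.01775
∂h/∂y = [(-80)·(-0.71) − (-40)·(-2.89)] / -4400 = +0.01336
|∇h| = √(0.01775² + 0.01336²) = 0.02222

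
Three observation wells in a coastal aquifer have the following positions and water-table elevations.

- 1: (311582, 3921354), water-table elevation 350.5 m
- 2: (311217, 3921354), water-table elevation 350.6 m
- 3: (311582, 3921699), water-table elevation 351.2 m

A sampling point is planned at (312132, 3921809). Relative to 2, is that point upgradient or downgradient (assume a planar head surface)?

upgradient

∂h/∂x = (350.6 − 350.5) / (311217 − 311582) = -0.0002740
∂h/∂y = (351.2 − 350.5) / (3921699 − 3921354) = +0.002029
Head at (312132, 3921809) = 350.5 + (-0.0002740)·(550) + (+0.002029)·(455) = 351.27 m.
That is higher than the 350.6 m at 2, so the point is upgradient.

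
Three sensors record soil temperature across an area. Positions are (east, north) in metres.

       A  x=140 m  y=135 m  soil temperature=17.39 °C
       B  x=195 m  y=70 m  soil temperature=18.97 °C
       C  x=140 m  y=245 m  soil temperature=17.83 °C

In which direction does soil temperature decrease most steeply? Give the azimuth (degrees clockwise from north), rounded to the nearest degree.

263°

Taking A as reference: B−A = (55, -65, +1.58); C−A = (0, 110, +0.44).
Determinant of the coordinate differences = 55·110 − 0·(-65) = 6050.
∂T/∂x = [(+1.58)·110 − (+0.44)·(-65)] / 6050 = +0.03345
∂T/∂y = [55·(+0.44) − 0·(+1.58)] / 6050 = +0.004000
Steepest decrease is along −∇f: components (-0.03345 E, -0.004000 N).
Azimuth = atan2(-0.03345, -0.004000) = 263.2° ≈ 263°.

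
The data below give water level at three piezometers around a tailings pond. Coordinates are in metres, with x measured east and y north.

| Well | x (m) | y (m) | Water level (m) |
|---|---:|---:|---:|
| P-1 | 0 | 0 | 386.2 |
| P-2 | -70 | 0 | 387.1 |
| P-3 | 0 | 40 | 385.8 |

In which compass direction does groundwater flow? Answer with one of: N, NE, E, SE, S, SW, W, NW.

NE

∂h/∂x = (387.1 − 386.2) / (-70 − 0) = -0.01286
∂h/∂y = (385.8 − 386.2) / (40 − 0) = -0.010000
Flow = −∇h = (+0.01286 east, +0.010000 north), which points northeast.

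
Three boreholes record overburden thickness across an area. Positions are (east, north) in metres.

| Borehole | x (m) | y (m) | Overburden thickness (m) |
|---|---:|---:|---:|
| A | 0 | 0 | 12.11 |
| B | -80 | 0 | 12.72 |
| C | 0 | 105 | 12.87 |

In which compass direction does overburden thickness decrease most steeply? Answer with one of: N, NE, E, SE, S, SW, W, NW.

SE

∂d/∂x = (12.72 − 12.11) / (-80 − 0) = -0.007625
∂d/∂y = (12.87 − 12.11) / (105 − 0) = +0.007238
Steepest decrease is along −∇f = (+0.007625 E, -0.007238 N) → southeast.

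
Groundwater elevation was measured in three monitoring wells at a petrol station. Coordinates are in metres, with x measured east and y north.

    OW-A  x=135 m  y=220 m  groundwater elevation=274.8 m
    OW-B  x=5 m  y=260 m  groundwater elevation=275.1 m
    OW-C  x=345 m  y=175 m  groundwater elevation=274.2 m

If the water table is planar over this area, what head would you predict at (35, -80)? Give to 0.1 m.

277.0 m

Differences from OW-A: to OW-B (Δx, Δy, Δh) = (-130, 40, +0.3); to OW-C = (210, -45, -0.6).
Determinant of the coordinate differences = (-130)·(-45) − 210·40 = -2550.
∂h/∂x = [(+0.3)·(-45) − (-0.6)·40] / -2550 = -0.004118
∂h/∂y = [(-130)·(-0.6) − 210·(+0.3)] / -2550 = -0.005882
h(35, -80) = 274.8 + (-0.004118)·(-100) + (-0.005882)·(-300) = 274.8 +0.412 +1.765 = 276.976 m.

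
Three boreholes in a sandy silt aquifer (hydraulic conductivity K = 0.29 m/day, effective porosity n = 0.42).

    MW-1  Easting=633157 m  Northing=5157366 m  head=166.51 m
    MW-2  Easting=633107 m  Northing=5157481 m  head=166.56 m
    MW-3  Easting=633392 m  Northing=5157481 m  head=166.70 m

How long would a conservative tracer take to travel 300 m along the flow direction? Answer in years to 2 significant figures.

1500 years

Differences from MW-1: to MW-2 (Δx, Δy, Δh) = (-50, 115, +0.05); to MW-3 = (235, 115, +0.19).
Determinant of the coordinate differences = (-50)·115 − 235·115 = -32775.
∂h/∂x = [(+0.05)·115 − (+0.19)·115] / -32775 = +0.0004912
∂h/∂y = [(-50)·(+0.19) − 235·(+0.05)] / -32775 = +0.0006484
|∇h| = √(0.0004912² + 0.0006484²) = 0.0008134
Seepage velocity v = K·i/n = 0.29 × 0.0008134 / 0.42 = 0.0005616 m/day.
t = 300 / 0.0005616 = 5.342e+05 days = 1.46e+03 years.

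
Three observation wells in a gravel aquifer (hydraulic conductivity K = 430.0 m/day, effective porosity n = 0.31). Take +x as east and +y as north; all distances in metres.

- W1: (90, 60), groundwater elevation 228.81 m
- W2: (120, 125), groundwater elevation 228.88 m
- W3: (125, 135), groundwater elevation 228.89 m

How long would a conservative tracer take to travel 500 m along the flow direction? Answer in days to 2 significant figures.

Differences from W1: to W2 (Δx, Δy, Δh) = (30, 65, +0.07); to W3 = (35, 75, +0.08).
Determinant of the coordinate differences = 30·75 − 35·65 = -25.
∂h/∂x = [(+0.07)·75 − (+0.08)·65] / -25 = -0.002000
∂h/∂y = [30·(+0.08) − 35·(+0.07)] / -25 = +0.002000
|∇h| = √(-0.002000² + 0.002000²) = 0.002828
Seepage velocity v = K·i/n = 430.0 × 0.002828 / 0.31 = 3.923 m/day.
t = 500 / 3.923 = 127.5 days.

130 days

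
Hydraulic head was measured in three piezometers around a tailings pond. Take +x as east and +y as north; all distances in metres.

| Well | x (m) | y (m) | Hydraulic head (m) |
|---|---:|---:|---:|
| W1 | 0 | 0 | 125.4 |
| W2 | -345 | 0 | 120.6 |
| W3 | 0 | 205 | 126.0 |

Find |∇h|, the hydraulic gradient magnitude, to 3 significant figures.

0.0142

∂h/∂x = (120.6 − 125.4) / (-345 − 0) = +0.01391
∂h/∂y = (126.0 − 125.4) / (205 − 0) = +0.002927
|∇h| = √(0.01391² + 0.002927²) = 0.01421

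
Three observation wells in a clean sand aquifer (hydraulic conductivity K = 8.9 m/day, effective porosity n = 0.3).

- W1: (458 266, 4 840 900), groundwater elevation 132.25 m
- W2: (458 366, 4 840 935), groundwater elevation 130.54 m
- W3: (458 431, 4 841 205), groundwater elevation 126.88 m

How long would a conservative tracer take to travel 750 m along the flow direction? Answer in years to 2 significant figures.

4.1 years

With h = a·x + b·y + c and W1 as origin, the differences give:
  100·a + 35·b = -1.71
  165·a + 305·b = -5.37
Eliminate b (×305 and ×35, subtract): 24725·a = -333.600 → a = ∂h/∂x = -0.01349
Back-substitute: b = ∂h/∂y = -0.01031.
|∇h| = √(-0.01349² + -0.01031²) = 0.01698
Seepage velocity v = K·i/n = 8.9 × 0.01698 / 0.3 = 0.5037 m/day.
t = 750 / 0.5037 = 1489 days = 4.08 years.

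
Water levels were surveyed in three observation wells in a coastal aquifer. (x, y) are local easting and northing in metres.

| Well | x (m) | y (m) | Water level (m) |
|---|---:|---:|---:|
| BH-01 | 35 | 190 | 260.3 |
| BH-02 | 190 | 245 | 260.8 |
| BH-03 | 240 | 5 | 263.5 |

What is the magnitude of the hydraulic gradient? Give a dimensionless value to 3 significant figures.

0.0119

With h = a·x + b·y + c and BH-01 as origin, the differences give:
  155·a + 55·b = +0.5
  205·a + (-185)·b = +3.2
Eliminate b (×(-185) and ×55, subtract): -39950·a = -268.50 → a = ∂h/∂x = +0.006721
Back-substitute: b = ∂h/∂y = -0.009850.
|∇h| = √(0.006721² + -0.009850²) = 0.01192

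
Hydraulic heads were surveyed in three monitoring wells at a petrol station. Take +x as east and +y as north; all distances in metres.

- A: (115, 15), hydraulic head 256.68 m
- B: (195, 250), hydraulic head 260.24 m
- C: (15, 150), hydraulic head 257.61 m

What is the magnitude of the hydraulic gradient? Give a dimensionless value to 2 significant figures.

0.015

Differences from A: to B (Δx, Δy, Δh) = (80, 235, +3.56); to C = (-100, 135, +0.93).
Solve a·Δx + b·Δy = Δh: det = 80·135 − (-100)·235 = 34300.
∂h/∂x = [(+3.56)·135 − (+0.93)·235] / 34300 = +0.007640
∂h/∂y = [80·(+0.93) − (-100)·(+3.56)] / 34300 = +0.01255
|∇h| = √(0.007640² + 0.01255²) = 0.01469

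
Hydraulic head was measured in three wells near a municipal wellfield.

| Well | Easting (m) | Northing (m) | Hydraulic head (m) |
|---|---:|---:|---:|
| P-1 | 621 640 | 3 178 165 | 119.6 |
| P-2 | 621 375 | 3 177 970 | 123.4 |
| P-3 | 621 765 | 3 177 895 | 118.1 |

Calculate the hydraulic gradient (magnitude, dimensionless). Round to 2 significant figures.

Differences from P-1: to P-2 (Δx, Δy, Δh) = (-265, -195, +3.8); to P-3 = (125, -270, -1.5).
Determinant of the coordinate differences = (-265)·(-270) − 125·(-195) = 95925.
∂h/∂x = [(+3.8)·(-270) − (-1.5)·(-195)] / 95925 = -0.01375
∂h/∂y = [(-265)·(-1.5) − 125·(+3.8)] / 95925 = -0.0008079
|∇h| = √(-0.01375² + -0.0008079²) = 0.01377

0.014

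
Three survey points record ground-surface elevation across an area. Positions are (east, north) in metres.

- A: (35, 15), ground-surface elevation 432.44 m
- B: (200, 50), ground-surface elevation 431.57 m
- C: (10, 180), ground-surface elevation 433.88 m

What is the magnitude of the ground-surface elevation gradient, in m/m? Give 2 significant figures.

0.010 m/m

Three-point gradient (reference A): Δ to B = (165, 35, -0.87), Δ to C = (-25, 165, +1.44).
∂z/∂x = -0.006902, ∂z/∂y = +0.007681 (det = 28100).
|∇f| = √(-0.006902² + 0.007681²) = 0.01033 m/m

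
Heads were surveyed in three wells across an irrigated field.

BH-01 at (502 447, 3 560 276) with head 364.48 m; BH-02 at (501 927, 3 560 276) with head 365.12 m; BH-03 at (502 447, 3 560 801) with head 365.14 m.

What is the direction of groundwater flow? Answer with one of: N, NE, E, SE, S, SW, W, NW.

SE

∂h/∂x = (365.12 − 364.48) / (501927 − 502447) = -0.001231
∂h/∂y = (365.14 − 364.48) / (3560801 − 3560276) = +0.001257
Flow = −∇h = (+0.001231 east, -0.001257 north), which points southeast.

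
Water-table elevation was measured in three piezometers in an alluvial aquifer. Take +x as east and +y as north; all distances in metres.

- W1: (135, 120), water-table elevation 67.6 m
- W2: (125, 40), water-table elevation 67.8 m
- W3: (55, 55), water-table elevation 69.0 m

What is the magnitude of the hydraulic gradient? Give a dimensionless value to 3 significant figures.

With h = a·x + b·y + c and W1 as origin, the differences give:
  (-10)·a + (-80)·b = +0.2
  (-80)·a + (-65)·b = +1.4
Eliminate b (×(-65) and ×(-80), subtract): -5750·a = 99.00 → a = ∂h/∂x = -0.01722
Back-substitute: b = ∂h/∂y = -0.0003478.
|∇h| = √(-0.01722² + -0.0003478²) = 0.01722

0.0172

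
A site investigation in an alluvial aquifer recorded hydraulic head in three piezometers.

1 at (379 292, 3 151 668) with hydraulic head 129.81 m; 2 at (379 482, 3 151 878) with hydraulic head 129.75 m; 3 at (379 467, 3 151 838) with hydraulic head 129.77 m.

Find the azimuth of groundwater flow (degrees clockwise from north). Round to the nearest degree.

Differences from 1: to 2 (Δx, Δy, Δh) = (190, 210, -0.06); to 3 = (175, 170, -0.04).
Determinant of the coordinate differences = 190·170 − 175·210 = -4450.
∂h/∂x = [(-0.06)·170 − (-0.04)·210] / -4450 = +0.0004045
∂h/∂y = [190·(-0.04) − 175·(-0.06)] / -4450 = -0.0006517
Flow direction (−∇h) has components (-0.0004045 E, +0.0006517 N).
Azimuth = atan2(E, N) = atan2(-0.0004045, +0.0006517) = 328.2° ≈ 328°.

328°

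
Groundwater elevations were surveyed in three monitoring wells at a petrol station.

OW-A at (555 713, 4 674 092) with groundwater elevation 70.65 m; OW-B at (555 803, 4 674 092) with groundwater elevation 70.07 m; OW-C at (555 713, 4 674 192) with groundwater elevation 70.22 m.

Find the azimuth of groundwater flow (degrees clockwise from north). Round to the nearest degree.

056°

∂h/∂x = (70.07 − 70.65) / (555803 − 555713) = -0.006444
∂h/∂y = (70.22 − 70.65) / (4674192 − 4674092) = -0.004300
Flow direction (−∇h) has components (+0.006444 E, +0.004300 N).
Azimuth = atan2(E, N) = atan2(+0.006444, +0.004300) = 56.3° ≈ 056°.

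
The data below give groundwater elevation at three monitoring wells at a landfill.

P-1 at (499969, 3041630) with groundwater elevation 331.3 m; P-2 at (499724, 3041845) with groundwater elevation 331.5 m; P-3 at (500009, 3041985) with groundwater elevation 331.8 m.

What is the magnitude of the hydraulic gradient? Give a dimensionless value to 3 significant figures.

0.00142

Differences from P-1: to P-2 (Δx, Δy, Δh) = (-245, 215, +0.2); to P-3 = (40, 355, +0.5).
Determinant of the coordinate differences = (-245)·355 − 40·215 = -95575.
∂h/∂x = [(+0.2)·355 − (+0.5)·215] / -95575 = +0.0003819
∂h/∂y = [(-245)·(+0.5) − 40·(+0.2)] / -95575 = +0.001365
|∇h| = √(0.0003819² + 0.001365²) = 0.001417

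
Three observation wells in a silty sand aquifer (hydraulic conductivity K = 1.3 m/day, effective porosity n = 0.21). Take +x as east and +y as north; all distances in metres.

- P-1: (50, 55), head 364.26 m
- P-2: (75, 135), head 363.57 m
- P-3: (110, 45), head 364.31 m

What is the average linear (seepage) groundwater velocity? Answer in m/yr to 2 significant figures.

Taking P-1 as reference: P-2−P-1 = (25, 80, -0.69); P-3−P-1 = (60, -10, +0.05).
Determinant of the coordinate differences = 25·(-10) − 60·80 = -5050.
∂h/∂x = [(-0.69)·(-10) − (+0.05)·80] / -5050 = -0.0005743
∂h/∂y = [25·(+0.05) − 60·(-0.69)] / -5050 = -0.008446
|∇h| = √(-0.0005743² + -0.008446²) = 0.008466
Seepage velocity v = K·i/n = 1.3 × 0.008466 / 0.21 = 0.05241 m/day = 19.14 m/yr.

19 m/yr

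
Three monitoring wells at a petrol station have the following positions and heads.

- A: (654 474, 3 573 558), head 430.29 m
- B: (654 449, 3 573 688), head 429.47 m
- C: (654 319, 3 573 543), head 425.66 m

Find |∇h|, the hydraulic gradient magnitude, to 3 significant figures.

0.0299

Differences from A: to B (Δx, Δy, Δh) = (-25, 130, -0.82); to C = (-155, -15, -4.63).
Solve a·Δx + b·Δy = Δh: det = (-25)·(-15) − (-155)·130 = 20525.
∂h/∂x = [(-0.82)·(-15) − (-4.63)·130] / 20525 = +0.02992
∂h/∂y = [(-25)·(-4.63) − (-155)·(-0.82)] / 20525 = -0.0005530
|∇h| = √(0.02992² + -0.0005530²) = 0.02993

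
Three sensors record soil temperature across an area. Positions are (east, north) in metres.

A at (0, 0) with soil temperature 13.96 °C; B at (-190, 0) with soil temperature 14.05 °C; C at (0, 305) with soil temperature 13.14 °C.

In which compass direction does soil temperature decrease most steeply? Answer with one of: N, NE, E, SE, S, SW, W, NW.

∂T/∂x = (14.05 − 13.96) / (-190 − 0) = -0.0004737
∂T/∂y = (13.14 − 13.96) / (305 − 0) = -0.002689
Steepest decrease is along −∇f = (+0.0004737 E, +0.002689 N) → north.

N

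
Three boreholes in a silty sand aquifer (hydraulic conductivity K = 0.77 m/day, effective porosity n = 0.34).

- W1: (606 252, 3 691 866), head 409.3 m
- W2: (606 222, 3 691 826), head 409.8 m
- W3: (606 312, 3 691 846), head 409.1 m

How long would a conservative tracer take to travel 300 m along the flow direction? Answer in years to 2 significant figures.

With h = a·x + b·y + c and W1 as origin, the differences give:
  (-30)·a + (-40)·b = +0.5
  60·a + (-20)·b = -0.2
Eliminate b (×(-20) and ×(-40), subtract): 3000·a = -18.00 → a = ∂h/∂x = -0.006000
Back-substitute: b = ∂h/∂y = -0.008000.
|∇h| = √(-0.006000² + -0.008000²) = 0.01
Seepage velocity v = K·i/n = 0.77 × 0.01 / 0.34 = 0.02265 m/day.
t = 300 / 0.02265 = 1.325e+04 days = 36.3 years.

36 years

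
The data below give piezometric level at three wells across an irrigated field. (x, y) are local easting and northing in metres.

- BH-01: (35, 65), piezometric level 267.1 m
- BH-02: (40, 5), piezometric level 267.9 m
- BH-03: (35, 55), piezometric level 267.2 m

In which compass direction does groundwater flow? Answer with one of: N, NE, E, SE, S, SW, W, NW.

Taking BH-01 as reference: BH-02−BH-01 = (5, -60, +0.8); BH-03−BH-01 = (0, -10, +0.1).
Determinant of the coordinate differences = 5·(-10) − 0·(-60) = -50.
∂h/∂x = [(+0.8)·(-10) − (+0.1)·(-60)] / -50 = +0.04000
∂h/∂y = [5·(+0.1) − 0·(+0.8)] / -50 = -0.010000
Flow = −∇h = (-0.04000 east, +0.010000 north), which points west.

W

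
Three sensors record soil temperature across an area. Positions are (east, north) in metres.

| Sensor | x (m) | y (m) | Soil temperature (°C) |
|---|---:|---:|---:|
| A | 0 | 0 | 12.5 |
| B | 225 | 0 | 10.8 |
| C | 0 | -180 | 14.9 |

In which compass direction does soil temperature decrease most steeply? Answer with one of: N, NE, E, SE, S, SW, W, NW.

NE

∂T/∂x = (10.8 − 12.5) / (225 − 0) = -0.007556
∂T/∂y = (14.9 − 12.5) / (-180 − 0) = -0.01333
Steepest decrease is along −∇f = (+0.007556 E, +0.01333 N) → northeast.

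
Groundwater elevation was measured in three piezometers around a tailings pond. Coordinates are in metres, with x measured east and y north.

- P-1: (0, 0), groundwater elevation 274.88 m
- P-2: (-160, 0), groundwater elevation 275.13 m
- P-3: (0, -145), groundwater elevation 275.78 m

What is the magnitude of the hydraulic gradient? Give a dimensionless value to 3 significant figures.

0.00640

∂h/∂x = (275.13 − 274.88) / (-160 − 0) = -0.001563
∂h/∂y = (275.78 − 274.88) / (-145 − 0) = -0.006207
|∇h| = √(-0.001563² + -0.006207²) = 0.006401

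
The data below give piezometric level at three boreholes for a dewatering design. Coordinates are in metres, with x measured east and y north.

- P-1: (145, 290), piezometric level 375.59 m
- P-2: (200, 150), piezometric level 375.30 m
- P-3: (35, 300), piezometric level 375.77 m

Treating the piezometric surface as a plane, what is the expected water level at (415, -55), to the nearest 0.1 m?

Taking P-1 as reference: P-2−P-1 = (55, -140, -0.29); P-3−P-1 = (-110, 10, +0.18).
Determinant of the coordinate differences = 55·10 − (-110)·(-140) = -14850.
∂h/∂x = [(-0.29)·10 − (+0.18)·(-140)] / -14850 = -0.001502
∂h/∂y = [55·(+0.18) − (-110)·(-0.29)] / -14850 = +0.001481
h(415, -55) = 375.59 + (-0.001502)·(270) + (+0.001481)·(-345) = 375.59 -0.405 -0.511 = 374.673 m.

374.7 m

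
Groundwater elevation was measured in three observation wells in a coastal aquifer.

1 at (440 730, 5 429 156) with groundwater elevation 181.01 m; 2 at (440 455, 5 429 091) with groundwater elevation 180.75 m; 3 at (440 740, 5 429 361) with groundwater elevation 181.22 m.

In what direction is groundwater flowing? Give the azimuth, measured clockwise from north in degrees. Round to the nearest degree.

Taking 1 as reference: 2−1 = (-275, -65, -0.26); 3−1 = (10, 205, +0.21).
Determinant of the coordinate differences = (-275)·205 − 10·(-65) = -55725.
∂h/∂x = [(-0.26)·205 − (+0.21)·(-65)] / -55725 = +0.0007115
∂h/∂y = [(-275)·(+0.21) − 10·(-0.26)] / -55725 = +0.0009897
Flow direction (−∇h) has components (-0.0007115 E, -0.0009897 N).
Azimuth = atan2(E, N) = atan2(-0.0007115, -0.0009897) = 215.7° ≈ 216°.

216°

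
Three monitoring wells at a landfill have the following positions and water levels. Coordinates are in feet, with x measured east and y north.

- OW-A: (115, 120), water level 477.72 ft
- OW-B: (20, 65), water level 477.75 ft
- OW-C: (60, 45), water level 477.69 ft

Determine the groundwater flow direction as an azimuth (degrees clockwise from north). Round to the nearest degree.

139°

With h = a·x + b·y + c and OW-A as origin, the differences give:
  (-95)·a + (-55)·b = +0.03
  (-55)·a + (-75)·b = -0.03
Eliminate b (×(-75) and ×(-55), subtract): 4100·a = -3.900 → a = ∂h/∂x = -0.0009512
Back-substitute: b = ∂h/∂y = +0.001098.
Flow direction (−∇h) has components (+0.0009512 E, -0.001098 N).
Azimuth = atan2(E, N) = atan2(+0.0009512, -0.001098) = 139.1° ≈ 139°.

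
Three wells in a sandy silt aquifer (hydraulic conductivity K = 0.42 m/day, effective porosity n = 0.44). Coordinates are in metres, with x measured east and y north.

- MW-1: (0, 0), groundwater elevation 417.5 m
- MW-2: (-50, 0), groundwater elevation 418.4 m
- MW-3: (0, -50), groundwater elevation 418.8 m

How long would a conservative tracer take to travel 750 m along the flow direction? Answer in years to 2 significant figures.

∂h/∂x = (418.4 − 417.5) / (-50 − 0) = -0.01800
∂h/∂y = (418.8 − 417.5) / (-50 − 0) = -0.02600
|∇h| = √(-0.01800² + -0.02600²) = 0.03162
Seepage velocity v = K·i/n = 0.42 × 0.03162 / 0.44 = 0.03018 m/day.
t = 750 / 0.03018 = 2.485e+04 days = 68 years.

68 years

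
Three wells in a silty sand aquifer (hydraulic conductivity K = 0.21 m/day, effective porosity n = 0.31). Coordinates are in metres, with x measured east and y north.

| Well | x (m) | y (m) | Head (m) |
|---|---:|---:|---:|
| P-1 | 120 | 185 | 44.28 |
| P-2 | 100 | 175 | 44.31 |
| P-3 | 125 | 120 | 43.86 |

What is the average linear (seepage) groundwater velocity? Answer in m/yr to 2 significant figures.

1.9 m/yr

Differences from P-1: to P-2 (Δx, Δy, Δh) = (-20, -10, +0.03); to P-3 = (5, -65, -0.42).
Determinant of the coordinate differences = (-20)·(-65) − 5·(-10) = 1350.
∂h/∂x = [(+0.03)·(-65) − (-0.42)·(-10)] / 1350 = -0.004556
∂h/∂y = [(-20)·(-0.42) − 5·(+0.03)] / 1350 = +0.006111
|∇h| = √(-0.004556² + 0.006111²) = 0.007622
Seepage velocity v = K·i/n = 0.21 × 0.007622 / 0.31 = 0.005163 m/day = 1.886 m/yr.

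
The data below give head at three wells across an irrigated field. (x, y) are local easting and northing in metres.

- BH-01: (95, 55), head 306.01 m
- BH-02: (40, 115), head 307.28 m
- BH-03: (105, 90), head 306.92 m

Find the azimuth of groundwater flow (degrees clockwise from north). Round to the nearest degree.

189°

Differences from BH-01: to BH-02 (Δx, Δy, Δh) = (-55, 60, +1.27); to BH-03 = (10, 35, +0.91).
Determinant of the coordinate differences = (-55)·35 − 10·60 = -2525.
∂h/∂x = [(+1.27)·35 − (+0.91)·60] / -2525 = +0.004020
∂h/∂y = [(-55)·(+0.91) − 10·(+1.27)] / -2525 = +0.02485
Flow direction (−∇h) has components (-0.004020 E, -0.02485 N).
Azimuth = atan2(E, N) = atan2(-0.004020, -0.02485) = 189.2° ≈ 189°.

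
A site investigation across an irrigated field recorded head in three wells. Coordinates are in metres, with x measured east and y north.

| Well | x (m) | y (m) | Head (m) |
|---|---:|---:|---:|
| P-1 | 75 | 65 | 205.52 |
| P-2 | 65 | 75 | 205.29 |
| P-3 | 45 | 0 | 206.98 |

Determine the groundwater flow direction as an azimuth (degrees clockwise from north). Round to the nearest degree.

359°

Three-point gradient (reference P-1): Δ to P-2 = (-10, 10, -0.23), Δ to P-3 = (-30, -65, +1.46).
∂h/∂x = +0.0003684, ∂h/∂y = -0.02263 (det = 950).
Flow direction (−∇h) has components (-0.0003684 E, +0.02263 N).
Azimuth = atan2(E, N) = atan2(-0.0003684, +0.02263) = 359.1° ≈ 359°.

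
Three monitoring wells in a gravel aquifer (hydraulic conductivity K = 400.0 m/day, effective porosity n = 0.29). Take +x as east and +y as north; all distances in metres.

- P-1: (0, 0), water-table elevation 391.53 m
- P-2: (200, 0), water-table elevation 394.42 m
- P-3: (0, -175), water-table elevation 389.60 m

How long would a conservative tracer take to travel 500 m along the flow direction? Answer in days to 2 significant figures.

∂h/∂x = (394.42 − 391.53) / (200 − 0) = +0.01445
∂h/∂y = (389.60 − 391.53) / (-175 − 0) = +0.01103
|∇h| = √(0.01445² + 0.01103²) = 0.01818
Seepage velocity v = K·i/n = 400.0 × 0.01818 / 0.29 = 25.08 m/day.
t = 500 / 25.08 = 19.94 days.

20 days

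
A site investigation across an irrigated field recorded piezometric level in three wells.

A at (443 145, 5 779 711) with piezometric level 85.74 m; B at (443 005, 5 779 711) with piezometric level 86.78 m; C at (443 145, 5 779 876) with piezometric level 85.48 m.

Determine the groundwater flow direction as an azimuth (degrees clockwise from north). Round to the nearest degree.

∂h/∂x = (86.78 − 85.74) / (443005 − 443145) = -0.007429
∂h/∂y = (85.48 − 85.74) / (5779876 − 5779711) = -0.001576
Flow direction (−∇h) has components (+0.007429 E, +0.001576 N).
Azimuth = atan2(E, N) = atan2(+0.007429, +0.001576) = 78.0° ≈ 078°.

078°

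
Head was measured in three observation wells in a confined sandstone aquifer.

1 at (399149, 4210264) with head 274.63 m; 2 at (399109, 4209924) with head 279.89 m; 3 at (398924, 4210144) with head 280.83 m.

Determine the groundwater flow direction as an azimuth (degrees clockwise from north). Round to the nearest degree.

Taking 1 as reference: 2−1 = (-40, -340, +5.26); 3−1 = (-225, -120, +6.20).
Determinant of the coordinate differences = (-40)·(-120) − (-225)·(-340) = -71700.
∂h/∂x = [(+5.26)·(-120) − (+6.20)·(-340)] / -71700 = -0.02060
∂h/∂y = [(-40)·(+6.20) − (-225)·(+5.26)] / -71700 = -0.01305
Flow direction (−∇h) has components (+0.02060 E, +0.01305 N).
Azimuth = atan2(E, N) = atan2(+0.02060, +0.01305) = 57.6° ≈ 058°.

058°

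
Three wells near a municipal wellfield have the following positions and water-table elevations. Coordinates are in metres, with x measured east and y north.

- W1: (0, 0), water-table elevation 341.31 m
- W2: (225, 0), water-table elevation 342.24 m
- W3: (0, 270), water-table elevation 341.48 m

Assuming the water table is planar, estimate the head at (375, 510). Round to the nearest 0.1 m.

∂h/∂x = (342.24 − 341.31) / (225 − 0) = +0.004133
∂h/∂y = (341.48 − 341.31) / (270 − 0) = +0.0006296
h(375, 510) = 341.31 + (+0.004133)·(375) + (+0.0006296)·(510) = 341.31 +1.550 +0.321 = 343.181 m.

343.2 m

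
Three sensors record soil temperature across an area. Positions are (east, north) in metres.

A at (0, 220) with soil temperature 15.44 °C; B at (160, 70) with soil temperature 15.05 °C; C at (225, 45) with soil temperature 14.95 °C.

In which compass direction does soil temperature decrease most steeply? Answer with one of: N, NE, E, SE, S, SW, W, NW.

SE

Three-point gradient (reference A): Δ to B = (160, -150, -0.39), Δ to C = (225, -175, -0.49).
∂T/∂x = -0.0009130, ∂T/∂y = +0.001626 (det = 5750).
Steepest decrease is along −∇f = (+0.0009130 E, -0.001626 N) → southeast.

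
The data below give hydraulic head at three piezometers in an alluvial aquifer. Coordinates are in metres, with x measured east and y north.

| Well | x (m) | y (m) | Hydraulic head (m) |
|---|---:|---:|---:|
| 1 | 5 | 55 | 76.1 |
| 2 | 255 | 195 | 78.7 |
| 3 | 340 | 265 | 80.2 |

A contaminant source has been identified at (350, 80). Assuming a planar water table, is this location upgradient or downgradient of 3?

downgradient

Three-point gradient (reference 1): Δ to 2 = (250, 140, +2.6), Δ to 3 = (335, 210, +4.1).
∂h/∂x = -0.005000, ∂h/∂y = +0.02750 (det = 5600).
Head at (350, 80) = 76.1 + (-0.005000)·(345) + (+0.02750)·(25) = 75.06 m.
That is lower than the 80.2 m at 3, so the point is downgradient.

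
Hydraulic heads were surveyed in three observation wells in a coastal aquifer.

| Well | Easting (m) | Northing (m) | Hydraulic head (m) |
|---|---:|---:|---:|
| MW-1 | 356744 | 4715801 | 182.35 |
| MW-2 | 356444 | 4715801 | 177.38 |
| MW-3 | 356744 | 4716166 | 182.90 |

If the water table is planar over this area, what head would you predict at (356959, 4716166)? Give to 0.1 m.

186.5 m

∂h/∂x = (177.38 − 182.35) / (356444 − 356744) = +0.01657
∂h/∂y = (182.90 − 182.35) / (4716166 − 4715801) = +0.001507
h(356959, 4716166) = 182.35 + (+0.01657)·(215) + (+0.001507)·(365) = 182.35 +3.562 +0.550 = 186.462 m.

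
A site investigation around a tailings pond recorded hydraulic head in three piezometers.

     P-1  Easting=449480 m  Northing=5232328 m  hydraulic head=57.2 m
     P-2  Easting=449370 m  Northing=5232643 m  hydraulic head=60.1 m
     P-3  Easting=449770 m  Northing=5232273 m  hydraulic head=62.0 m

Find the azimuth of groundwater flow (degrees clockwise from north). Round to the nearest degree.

231°

Differences from P-1: to P-2 (Δx, Δy, Δh) = (-110, 315, +2.9); to P-3 = (290, -55, +4.8).
Solve a·Δx + b·Δy = Δh: det = (-110)·(-55) − 290·315 = -85300.
∂h/∂x = [(+2.9)·(-55) − (+4.8)·315] / -85300 = +0.01960
∂h/∂y = [(-110)·(+4.8) − 290·(+2.9)] / -85300 = +0.01605
Flow direction (−∇h) has components (-0.01960 E, -0.01605 N).
Azimuth = atan2(E, N) = atan2(-0.01960, -0.01605) = 230.7° ≈ 231°.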